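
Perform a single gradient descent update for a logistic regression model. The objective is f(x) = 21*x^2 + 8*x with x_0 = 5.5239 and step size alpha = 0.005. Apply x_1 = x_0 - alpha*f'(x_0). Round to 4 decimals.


We compute the gradient at x_0 and apply the update.
f'(x) = 42*x + 8
f'(5.5239) = 42*5.5239 + 8 = 240.0038
x_1 = 5.5239 - 0.005*240.0038 = 4.3239


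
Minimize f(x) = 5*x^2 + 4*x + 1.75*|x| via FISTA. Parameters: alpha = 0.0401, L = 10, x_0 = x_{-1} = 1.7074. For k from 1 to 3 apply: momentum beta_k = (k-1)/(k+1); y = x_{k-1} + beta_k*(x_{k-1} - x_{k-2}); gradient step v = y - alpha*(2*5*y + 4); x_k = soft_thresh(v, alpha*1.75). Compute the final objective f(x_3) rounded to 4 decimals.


FISTA on f(x) = 5*x^2 + 4*x + 1.75*|x|
L = 10, alpha = 0.0401
Iteration 1: beta = 0.0, y = 1.7074 + 0.0*(1.7074 - 1.7074) = 1.7074
  grad(y) = 21.074, v = y - alpha*grad = 0.8623
  prox(v) = soft_thresh(0.8623, 0.0702) = 0.7922
Iteration 2: beta = 0.3333, y = 0.7922 + 0.3333*(0.7922 - 1.7074) = 0.4871
  grad(y) = 8.8708, v = y - alpha*grad = 0.1314
  prox(v) = soft_thresh(0.1314, 0.0702) = 0.0612
Iteration 3: beta = 0.5, y = 0.0612 + 0.5*(0.0612 - 0.7922) = -0.3043
  grad(y) = 0.957, v = y - alpha*grad = -0.3427
  prox(v) = soft_thresh(-0.3427, 0.0702) = -0.2725
f(x_3) = 5*(-0.2725)^2 + 4*(-0.2725) + 1.75*|-0.2725| = -0.2418


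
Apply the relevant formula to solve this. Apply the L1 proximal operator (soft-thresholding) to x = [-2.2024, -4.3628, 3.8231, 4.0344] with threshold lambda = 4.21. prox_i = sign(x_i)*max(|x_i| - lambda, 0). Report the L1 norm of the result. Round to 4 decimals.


Soft-thresholding with lambda = 4.21:
prox(-2.2024) = sign(-2.2024)*max(|-2.2024| - 4.21, 0) = 0.0
prox(-4.3628) = sign(-4.3628)*max(|-4.3628| - 4.21, 0) = -0.1528
prox(3.8231) = sign(3.8231)*max(|3.8231| - 4.21, 0) = 0.0
prox(4.0344) = sign(4.0344)*max(|4.0344| - 4.21, 0) = 0.0
prox(x) = [0.0, -0.1528, 0.0, 0.0]
||prox(x)||_1 = 0.0 + 0.1528 + 0.0 + 0.0 = 0.1528


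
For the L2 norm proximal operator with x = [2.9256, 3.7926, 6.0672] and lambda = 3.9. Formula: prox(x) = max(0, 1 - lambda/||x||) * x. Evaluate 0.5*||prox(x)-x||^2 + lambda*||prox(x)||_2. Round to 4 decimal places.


Step 1: Compute ||x||.
||x|| = 7.7301
Step 2: Compute scaling factor.
scale = max(0, 1 - 3.9/7.7301) = 0.4955
Step 3: prox(x) = [1.4496, 1.8791, 3.0062]
||prox(x)|| = 3.8301
Step 4: Proximal objective.
0.5*||prox-x||^2 = 7.605
lambda*||prox|| = 14.9374
Total = 22.5422


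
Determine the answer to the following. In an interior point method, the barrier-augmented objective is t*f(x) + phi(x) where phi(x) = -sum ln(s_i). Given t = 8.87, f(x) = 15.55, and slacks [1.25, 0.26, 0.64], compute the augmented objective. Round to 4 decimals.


Step 1: Compute log-barrier.
ln values: [0.2231, -1.3471, -0.4463]
phi = -(0.2231 - 1.3471 - 0.4463) = 1.5702
Step 2: Compute augmented objective.
t*f(x) = 8.87*15.55 = 137.9285
Total = 137.9285 + 1.5702 = 139.4987


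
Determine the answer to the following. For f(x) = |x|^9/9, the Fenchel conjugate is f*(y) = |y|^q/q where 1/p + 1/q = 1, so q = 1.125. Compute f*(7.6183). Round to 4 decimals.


The conjugate exponent q satisfies 1/p + 1/q = 1.
p = 9, so q = 9/(9 - 1) = 1.125
|y|^q = 7.6183^1.125 = 9.8195
f*(7.6183) = 9.8195 / 1.125 = 8.7285


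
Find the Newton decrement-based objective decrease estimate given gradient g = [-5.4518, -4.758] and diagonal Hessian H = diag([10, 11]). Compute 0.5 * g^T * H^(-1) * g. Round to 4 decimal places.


Step 1: H is diagonal, so H^(-1) * g = [-0.5452, -0.4325].
Step 2: g^T H^(-1) g = sum_i g_i^2 / H_ii
  = (-5.4518)^2/10 + (-4.758)^2/11
  = 2.9722 + 2.0581 = 5.0303
Step 3: Objective decrease = 0.5 * g^T H^(-1) g = 2.5151


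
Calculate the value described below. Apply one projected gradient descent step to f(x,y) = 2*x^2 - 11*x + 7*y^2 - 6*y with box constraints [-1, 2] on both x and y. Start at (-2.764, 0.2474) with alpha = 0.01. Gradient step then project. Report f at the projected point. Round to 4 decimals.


Step 1: Compute gradient at (-2.764, 0.2474).
grad_x = 2*2*-2.764 - 11 = -22.056
grad_y = 2*7*0.2474 - 6 = -2.5364
Step 2: Gradient step.
x_raw = -2.764 - 0.01*-22.056 = -2.5434
y_raw = 0.2474 - 0.01*-2.5364 = 0.2728
Step 3: Project onto [-1, 2].
x_proj = clip(-2.5434) = -1.0
y_proj = clip(0.2728) = 0.2728
Step 4: Evaluate f.
f(-1.0, 0.2728) = 11.8842


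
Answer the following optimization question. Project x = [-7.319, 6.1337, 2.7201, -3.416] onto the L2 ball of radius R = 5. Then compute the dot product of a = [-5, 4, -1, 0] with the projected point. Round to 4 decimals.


Step 1: Compute ||x|| (intermediates to 6 decimals).
||x|| = sqrt((-7.319)^2 + 6.1337^2 + 2.7201^2 + (-3.416)^2) = 10.500383
Step 2: Project.
Since ||x|| > R, scale = R/||x|| = 5/10.500383 = 0.476173, proj(x) = scale * x
proj(x) = [-3.48511, 2.920702, 1.295238, -1.626607]
Step 3: Dot product.
a^T * proj(x) = -5*(-3.48511) + 4*2.920702 - 1*1.295238 + 0*(-1.626607) = 27.8131


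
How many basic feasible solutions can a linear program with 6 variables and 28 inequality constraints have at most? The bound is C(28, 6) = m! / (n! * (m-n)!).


Each vertex corresponds to some choice of n active constraints out of m, so the number of vertices is at most C(m, n) = m! / (n!(m-n)!).
m = 28, n = 6
Numerator: 28 * 27 * 26 * 25 * 24 * 23
Denominator: 6! = 720
C(28, 6) = 376740


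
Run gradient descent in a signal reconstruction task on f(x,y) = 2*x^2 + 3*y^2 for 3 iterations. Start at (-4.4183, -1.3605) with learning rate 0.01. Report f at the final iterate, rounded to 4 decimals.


Gradient descent on f(x,y) = 2*x^2 + 3*y^2.
Starting point: (-4.4183, -1.3605), alpha = 0.01
Step 1: grad_x = 2*2*-4.4183 = -17.6732, grad_y = 2*3*-1.3605 = -8.163
  x_1 = -4.4183 - 0.01*-17.6732 = -4.2416
  y_1 = -1.3605 - 0.01*-8.163 = -1.2789
Step 2: grad_x = 2*2*-4.2416 = -16.9663, grad_y = 2*3*-1.2789 = -7.6732
  x_2 = -4.2416 - 0.01*-16.9663 = -4.0719
  y_2 = -1.2789 - 0.01*-7.6732 = -1.2021
Step 3: grad_x = 2*2*-4.0719 = -16.2876, grad_y = 2*3*-1.2021 = -7.2128
  x_3 = -4.0719 - 0.01*-16.2876 = -3.909
  y_3 = -1.2021 - 0.01*-7.2128 = -1.13
f(-3.909, -1.13) = 2*(-3.909)^2 + 3*(-1.13)^2 = 34.3918


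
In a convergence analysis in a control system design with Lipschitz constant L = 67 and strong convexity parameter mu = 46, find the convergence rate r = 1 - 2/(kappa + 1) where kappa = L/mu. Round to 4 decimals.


Step 1: Compute the condition number.
kappa = L/mu = 67/46 = 1.4565
Step 2: Compute the convergence rate.
r = 1 - 2/(kappa + 1) = 1 - 2*mu/(L + mu) = (L - mu)/(L + mu) = 21/113 = 0.1858


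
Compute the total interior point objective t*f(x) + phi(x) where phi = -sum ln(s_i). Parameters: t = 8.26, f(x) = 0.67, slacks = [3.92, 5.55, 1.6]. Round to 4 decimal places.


Step 1: Compute log-barrier.
ln values: [1.3661, 1.7138, 0.47]
phi = -(1.3661 + 1.7138 + 0.47) = -3.5499
Step 2: Compute augmented objective.
t*f(x) = 8.26*0.67 = 5.5342
Total = 5.5342 - 3.5499 = 1.9843


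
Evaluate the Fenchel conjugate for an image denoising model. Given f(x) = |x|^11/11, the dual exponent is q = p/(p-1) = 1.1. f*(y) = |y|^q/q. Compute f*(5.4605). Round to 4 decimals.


The conjugate exponent q satisfies 1/p + 1/q = 1.
p = 11, so q = 11/(11 - 1) = 1.1
|y|^q = 5.4605^1.1 = 6.4708
f*(5.4605) = 6.4708 / 1.1 = 5.8825


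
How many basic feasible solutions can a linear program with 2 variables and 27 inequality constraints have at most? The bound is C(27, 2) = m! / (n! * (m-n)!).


Each vertex corresponds to some choice of n active constraints out of m, so the number of vertices is at most C(m, n) = m! / (n!(m-n)!).
m = 27, n = 2
Numerator: 27 * 26
Denominator: 2! = 2
C(27, 2) = 351


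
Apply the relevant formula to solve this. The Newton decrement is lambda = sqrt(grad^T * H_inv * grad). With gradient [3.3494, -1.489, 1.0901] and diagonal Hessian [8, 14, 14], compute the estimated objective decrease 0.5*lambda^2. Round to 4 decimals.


Step 1: H is diagonal, so H^(-1) * g = [0.4187, -0.1064, 0.0779].
Step 2: g^T H^(-1) g = sum_i g_i^2 / H_ii
  = (3.3494)^2/8 + (-1.489)^2/14 + (1.0901)^2/14
  = 1.4023 + 0.1584 + 0.0849 = 1.6456
Step 3: Objective decrease = 0.5 * g^T H^(-1) g = 0.8228


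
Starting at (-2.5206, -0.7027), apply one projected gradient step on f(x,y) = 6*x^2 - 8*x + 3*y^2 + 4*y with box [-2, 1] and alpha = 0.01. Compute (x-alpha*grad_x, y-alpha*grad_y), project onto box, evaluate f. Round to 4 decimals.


Step 1: Compute gradient at (-2.5206, -0.7027).
grad_x = 2*6*-2.5206 - 8 = -38.2472
grad_y = 2*3*-0.7027 + 4 = -0.2162
Step 2: Gradient step.
x_raw = -2.5206 - 0.01*-38.2472 = -2.1381
y_raw = -0.7027 - 0.01*-0.2162 = -0.7005
Step 3: Project onto [-2, 1].
x_proj = clip(-2.1381) = -2.0
y_proj = clip(-0.7005) = -0.7005
Step 4: Evaluate f.
f(-2.0, -0.7005) = 38.6701


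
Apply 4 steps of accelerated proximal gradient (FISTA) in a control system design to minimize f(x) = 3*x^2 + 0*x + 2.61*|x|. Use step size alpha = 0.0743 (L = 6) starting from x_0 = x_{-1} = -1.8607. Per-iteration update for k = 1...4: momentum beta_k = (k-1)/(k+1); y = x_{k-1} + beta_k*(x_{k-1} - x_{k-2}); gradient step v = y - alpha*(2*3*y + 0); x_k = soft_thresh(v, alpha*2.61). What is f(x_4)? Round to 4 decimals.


FISTA on f(x) = 3*x^2 + 0*x + 2.61*|x|
L = 6, alpha = 0.0743
Iteration 1: beta = 0.0, y = -1.8607 + 0.0*(-1.8607 + 1.8607) = -1.8607
  grad(y) = -11.1642, v = y - alpha*grad = -1.0312
  prox(v) = soft_thresh(-1.0312, 0.1939) = -0.8373
Iteration 2: beta = 0.3333, y = -0.8373 + 0.3333*(-0.8373 + 1.8607) = -0.4961
  grad(y) = -2.9768, v = y - alpha*grad = -0.275
  prox(v) = soft_thresh(-0.275, 0.1939) = -0.081
Iteration 3: beta = 0.5, y = -0.081 + 0.5*(-0.081 + 0.8373) = 0.2971
  grad(y) = 1.7825, v = y - alpha*grad = 0.1646
  prox(v) = soft_thresh(0.1646, 0.1939) = 0.0
Iteration 4: beta = 0.6, y = 0.0 + 0.6*(0.0 + 0.081) = 0.0486
  grad(y) = 0.2917, v = y - alpha*grad = 0.0269
  prox(v) = soft_thresh(0.0269, 0.1939) = 0.0
f(x_4) = 3*0.0^2 + 0*0.0 + 2.61*|0.0| = 0.0


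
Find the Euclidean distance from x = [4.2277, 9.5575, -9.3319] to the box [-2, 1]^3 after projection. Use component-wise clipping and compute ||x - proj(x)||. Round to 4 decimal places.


Project each component onto [-2, 1].
clip(4.2277) = 1.0, clip(9.5575) = 1.0, clip(-9.3319) = -2.0
Projection = [1.0, 1.0, -2.0]
Squared diffs: [10.418, 73.2308, 53.7568]
Distance = sqrt(137.4056) = 11.722


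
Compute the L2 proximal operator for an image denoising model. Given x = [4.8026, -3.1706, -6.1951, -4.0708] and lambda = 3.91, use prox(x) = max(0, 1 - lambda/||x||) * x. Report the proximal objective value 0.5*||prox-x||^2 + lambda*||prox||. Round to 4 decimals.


Step 1: Compute ||x||.
||x|| = 9.3845
Step 2: Compute scaling factor.
scale = max(0, 1 - 3.91/9.3845) = 0.5834
Step 3: prox(x) = [2.8016, -1.8496, -3.6139, -2.3747]
||prox(x)|| = 5.4745
Step 4: Proximal objective.
0.5*||prox-x||^2 = 7.6441
lambda*||prox|| = 21.4053
Total = 29.0492


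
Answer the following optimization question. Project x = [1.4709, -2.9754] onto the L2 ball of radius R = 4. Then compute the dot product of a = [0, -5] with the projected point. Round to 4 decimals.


Step 1: Compute ||x|| (intermediates to 6 decimals).
||x|| = sqrt(1.4709^2 + (-2.9754)^2) = 3.319119
Step 2: Project.
Since ||x|| <= R, proj = x (no scaling needed).
proj(x) = [1.4709, -2.9754]
Step 3: Dot product.
a^T * proj(x) = 0*1.4709 - 5*(-2.9754) = 14.877


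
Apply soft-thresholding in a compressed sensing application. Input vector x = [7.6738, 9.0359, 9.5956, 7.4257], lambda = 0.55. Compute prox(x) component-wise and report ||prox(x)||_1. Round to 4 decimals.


Soft-thresholding with lambda = 0.55:
prox(7.6738) = sign(7.6738)*max(|7.6738| - 0.55, 0) = 7.1238
prox(9.0359) = sign(9.0359)*max(|9.0359| - 0.55, 0) = 8.4859
prox(9.5956) = sign(9.5956)*max(|9.5956| - 0.55, 0) = 9.0456
prox(7.4257) = sign(7.4257)*max(|7.4257| - 0.55, 0) = 6.8757
prox(x) = [7.1238, 8.4859, 9.0456, 6.8757]
||prox(x)||_1 = 7.1238 + 8.4859 + 9.0456 + 6.8757 = 31.531


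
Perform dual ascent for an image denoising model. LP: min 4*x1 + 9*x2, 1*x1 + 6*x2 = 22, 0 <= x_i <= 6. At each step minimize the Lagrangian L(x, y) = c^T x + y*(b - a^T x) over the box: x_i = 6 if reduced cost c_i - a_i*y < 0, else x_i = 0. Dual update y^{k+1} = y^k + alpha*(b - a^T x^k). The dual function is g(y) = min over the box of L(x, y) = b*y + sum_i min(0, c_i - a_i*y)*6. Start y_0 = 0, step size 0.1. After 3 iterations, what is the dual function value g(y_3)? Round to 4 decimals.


Dual ascent for LP: min 4*x1 + 9*x2, 1*x1 + 6*x2 = 22, 0 <= x_i <= 6
Step 1: y^k = 0.0, reduced costs: (4.0, 9.0)
  x^k = (0.0, 0.0), subgradient = b - a^T x = 22.0
  y^{k+1} = 0.0 + 0.1*22.0 = 2.2
Step 2: y^k = 2.2, reduced costs: (1.8, -4.2)
  x^k = (0.0, 6.0), subgradient = b - a^T x = -14.0
  y^{k+1} = 2.2 + 0.1*-14.0 = 0.8
Step 3: y^k = 0.8, reduced costs: (3.2, 4.2)
  x^k = (0.0, 0.0), subgradient = b - a^T x = 22.0
  y^{k+1} = 0.8 + 0.1*22.0 = 3.0
Dual objective at y_3 = 3.0: reduced costs (1.0, -9.0), box minimizer x = (0.0, 6.0)
g(y_3) = b*y + (c1 - a1*y)*x1 + (c2 - a2*y)*x2 = 22*3.0 + 1.0*0.0 + (-9.0)*6.0 = 66.0 + 0.0 - 54.0 = 12.0


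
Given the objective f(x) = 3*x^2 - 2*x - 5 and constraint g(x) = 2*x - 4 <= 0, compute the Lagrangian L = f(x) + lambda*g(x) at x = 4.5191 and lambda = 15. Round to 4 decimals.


Step 1: Evaluate f(x).
f(4.5191) = 3*4.5191^2 - 2*4.5191 - 5 = 47.2286
Step 2: Evaluate g(x).
g(4.5191) = 2*4.5191 - 4 = 5.0382
Step 3: Compute Lagrangian.
L = 47.2286 + 15*5.0382 = 122.8016


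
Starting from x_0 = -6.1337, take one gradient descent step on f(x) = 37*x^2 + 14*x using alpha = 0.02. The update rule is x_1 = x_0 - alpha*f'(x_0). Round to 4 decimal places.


We compute the gradient at x_0 and apply the update.
f'(x) = 74*x + 14
f'(-6.1337) = 74*-6.1337 + 14 = -439.8938
x_1 = -6.1337 - 0.02*-439.8938 = 2.6642


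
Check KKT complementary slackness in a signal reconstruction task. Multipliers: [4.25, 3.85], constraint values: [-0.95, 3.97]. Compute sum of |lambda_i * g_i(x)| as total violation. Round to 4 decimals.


KKT complementary slackness check:
lambda_1 * g_1 = 4.25 * -0.95 = -4.0375
lambda_2 * g_2 = 3.85 * 3.97 = 15.2845
Total violation = 4.0375 + 15.2845 = 19.322


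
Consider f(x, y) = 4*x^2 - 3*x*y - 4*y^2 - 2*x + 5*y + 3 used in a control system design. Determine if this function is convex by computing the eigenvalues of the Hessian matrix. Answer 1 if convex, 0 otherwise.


The Hessian of f(x,y) = 4*x^2 - 3*x*y - 4*y^2 - 2*x + 5*y + 3 is:
H = [[8, -3], [-3, -8]]
Trace = 8 - 8 = 0
Determinant = 8*-8 - (-3)^2 = -73
Discriminant = (0)^2 - 4*-73 = 292.0
Eigenvalues: lambda_1 = -8.544, lambda_2 = 8.544
The function is not convex.

0


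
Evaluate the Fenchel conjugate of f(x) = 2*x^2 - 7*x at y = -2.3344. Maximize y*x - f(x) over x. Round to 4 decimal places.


f*(y) = sup_x {y*x - a*x^2 - b*x} = sup_x {(y-b)*x - a*x^2}
FOC: (y - b) - 2a*x = 0 => x* = (y - b)/(2a)
x* = (-2.3344 + 7)/(2*2) = 1.1664
f*(-2.3344) = (y-b)^2/(4a) = (-2.3344 + 7)^2/(4*2)
= 21.7678/8 = 2.721


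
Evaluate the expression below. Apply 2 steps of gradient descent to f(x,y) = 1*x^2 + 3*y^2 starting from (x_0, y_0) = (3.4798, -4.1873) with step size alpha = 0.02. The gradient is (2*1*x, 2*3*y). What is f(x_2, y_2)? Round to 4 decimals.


Gradient descent on f(x,y) = 1*x^2 + 3*y^2.
Starting point: (3.4798, -4.1873), alpha = 0.02
Step 1: grad_x = 2*1*3.4798 = 6.9596, grad_y = 2*3*-4.1873 = -25.1238
  x_1 = 3.4798 - 0.02*6.9596 = 3.3406
  y_1 = -4.1873 - 0.02*-25.1238 = -3.6848
Step 2: grad_x = 2*1*3.3406 = 6.6812, grad_y = 2*3*-3.6848 = -22.1089
  x_2 = 3.3406 - 0.02*6.6812 = 3.207
  y_2 = -3.6848 - 0.02*-22.1089 = -3.2426
f(3.207, -3.2426) = 1*3.207^2 + 3*(-3.2426)^2 = 41.829


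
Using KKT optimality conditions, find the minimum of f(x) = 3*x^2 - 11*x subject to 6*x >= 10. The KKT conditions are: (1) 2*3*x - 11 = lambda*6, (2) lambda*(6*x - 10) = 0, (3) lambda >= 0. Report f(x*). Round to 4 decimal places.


Step 1: Try lambda = 0 (constraint inactive).
Stationarity: 2*3*x - 11 = 0
x* = 11/(2*3) = 11/6 = 1.8333 (rounded; the exact value 11/6 is used below)
Check constraint: 6*1.8333 = 10.9998 >= 10 -- satisfied.
Step 2: Compute optimal value.
f(x*) = 3*(11/6)^2 - 11*(11/6) = -10.0833


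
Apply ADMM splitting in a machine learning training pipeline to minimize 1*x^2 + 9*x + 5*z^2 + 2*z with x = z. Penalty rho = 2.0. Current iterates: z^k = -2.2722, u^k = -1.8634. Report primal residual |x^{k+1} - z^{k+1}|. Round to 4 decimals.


ADMM iteration with rho = 2.0, z^k = -2.2722, u^k = -1.8634
Step 1: x-update.
Minimize 1*x^2 + 9*x + (2.0/2)*(x + 2.2722 - 1.8634)^2
FOC: (2*1 + 2.0)*x = -9 + 2.0*(-2.2722 + 1.8634)
x^{k+1} = -2.4544
Step 2: z-update.
Minimize 5*z^2 + 2*z + (2.0/2)*(-2.4544 - z - 1.8634)^2
FOC: (2*5 + 2.0)*z = -2 + 2.0*(-2.4544 - 1.8634)
z^{k+1} = -0.8863
Step 3: u-update.
u^{k+1} = -1.8634 - 2.4544 + 0.8863 = -3.4315
Step 4: Primal residual = |-2.4544 + 0.8863| = 1.5681


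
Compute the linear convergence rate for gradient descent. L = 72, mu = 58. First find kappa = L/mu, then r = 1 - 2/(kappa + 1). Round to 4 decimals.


Step 1: Compute the condition number.
kappa = L/mu = 72/58 = 1.2414
Step 2: Compute the convergence rate.
r = 1 - 2/(kappa + 1) = 1 - 2*mu/(L + mu) = (L - mu)/(L + mu) = 14/130 = 0.1077


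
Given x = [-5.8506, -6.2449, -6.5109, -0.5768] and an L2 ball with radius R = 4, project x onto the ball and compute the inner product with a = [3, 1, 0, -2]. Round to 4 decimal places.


Step 1: Compute ||x|| (intermediates to 6 decimals).
||x|| = sqrt((-5.8506)^2 + (-6.2449)^2 + (-6.5109)^2 + (-0.5768)^2) = 10.768139
Step 2: Project.
Since ||x|| > R, scale = R/||x|| = 4/10.768139 = 0.371466, proj(x) = scale * x
proj(x) = [-2.173299, -2.319768, -2.418578, -0.214262]
Step 3: Dot product.
a^T * proj(x) = 3*(-2.173299) + 1*(-2.319768) + 0*(-2.418578) - 2*(-0.214262) = -8.4111


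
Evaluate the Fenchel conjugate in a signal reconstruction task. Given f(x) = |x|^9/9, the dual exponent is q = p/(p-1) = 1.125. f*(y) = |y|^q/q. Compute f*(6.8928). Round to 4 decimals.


The conjugate exponent q satisfies 1/p + 1/q = 1.
p = 9, so q = 9/(9 - 1) = 1.125
|y|^q = 6.8928^1.125 = 8.7739
f*(6.8928) = 8.7739 / 1.125 = 7.7991


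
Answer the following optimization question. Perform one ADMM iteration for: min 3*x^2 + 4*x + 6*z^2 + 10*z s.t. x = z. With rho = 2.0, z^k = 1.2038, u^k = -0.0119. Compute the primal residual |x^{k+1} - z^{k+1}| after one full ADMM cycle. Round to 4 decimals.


ADMM iteration with rho = 2.0, z^k = 1.2038, u^k = -0.0119
Step 1: x-update.
Minimize 3*x^2 + 4*x + (2.0/2)*(x - 1.2038 - 0.0119)^2
FOC: (2*3 + 2.0)*x = -4 + 2.0*(1.2038 + 0.0119)
x^{k+1} = -0.1961
Step 2: z-update.
Minimize 6*z^2 + 10*z + (2.0/2)*(-0.1961 - z - 0.0119)^2
FOC: (2*6 + 2.0)*z = -10 + 2.0*(-0.1961 - 0.0119)
z^{k+1} = -0.744
Step 3: u-update.
u^{k+1} = -0.0119 - 0.1961 + 0.744 = 0.536
Step 4: Primal residual = |-0.1961 + 0.744| = 0.5479


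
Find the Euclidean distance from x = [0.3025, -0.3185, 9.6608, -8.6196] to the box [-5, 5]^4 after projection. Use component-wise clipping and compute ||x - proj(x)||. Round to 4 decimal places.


Project each component onto [-5, 5].
clip(0.3025) = 0.3025, clip(-0.3185) = -0.3185, clip(9.6608) = 5.0, clip(-8.6196) = -5.0
Projection = [0.3025, -0.3185, 5.0, -5.0]
Squared diffs: [0.0, 0.0, 21.7231, 13.1015]
Distance = sqrt(34.8246) = 5.9012


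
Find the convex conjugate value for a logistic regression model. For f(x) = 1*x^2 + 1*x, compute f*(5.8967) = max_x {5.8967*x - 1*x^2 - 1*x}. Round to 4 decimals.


f*(y) = sup_x {y*x - a*x^2 - b*x} = sup_x {(y-b)*x - a*x^2}
FOC: (y - b) - 2a*x = 0 => x* = (y - b)/(2a)
x* = (5.8967 - 1)/(2*1) = 2.4484
f*(5.8967) = (y-b)^2/(4a) = (5.8967 - 1)^2/(4*1)
= 23.9777/4 = 5.9944


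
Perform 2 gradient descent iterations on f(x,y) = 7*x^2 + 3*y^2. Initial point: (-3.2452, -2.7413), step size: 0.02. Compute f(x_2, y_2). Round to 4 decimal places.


Gradient descent on f(x,y) = 7*x^2 + 3*y^2.
Starting point: (-3.2452, -2.7413), alpha = 0.02
Step 1: grad_x = 2*7*-3.2452 = -45.4328, grad_y = 2*3*-2.7413 = -16.4478
  x_1 = -3.2452 - 0.02*-45.4328 = -2.3365
  y_1 = -2.7413 - 0.02*-16.4478 = -2.4123
Step 2: grad_x = 2*7*-2.3365 = -32.7116, grad_y = 2*3*-2.4123 = -14.4741
  x_2 = -2.3365 - 0.02*-32.7116 = -1.6823
  y_2 = -2.4123 - 0.02*-14.4741 = -2.1229
f(-1.6823, -2.1229) = 7*(-1.6823)^2 + 3*(-2.1229)^2 = 33.3308


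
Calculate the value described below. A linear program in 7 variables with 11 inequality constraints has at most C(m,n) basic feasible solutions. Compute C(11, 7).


Each vertex corresponds to some choice of n active constraints out of m, so the number of vertices is at most C(m, n) = m! / (n!(m-n)!).
m = 11, n = 7
Numerator: 11 * 10 * 9 * 8 * 7 * 6 * 5
Denominator: 7! = 5040
C(11, 7) = 330


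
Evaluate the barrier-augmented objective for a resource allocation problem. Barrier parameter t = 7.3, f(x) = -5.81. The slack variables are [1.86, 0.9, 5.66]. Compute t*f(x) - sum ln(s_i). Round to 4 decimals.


Step 1: Compute log-barrier.
ln values: [0.6206, -0.1054, 1.7334]
phi = -(0.6206 - 0.1054 + 1.7334) = -2.2486
Step 2: Compute augmented objective.
t*f(x) = 7.3*-5.81 = -42.413
Total = -42.413 - 2.2486 = -44.6616


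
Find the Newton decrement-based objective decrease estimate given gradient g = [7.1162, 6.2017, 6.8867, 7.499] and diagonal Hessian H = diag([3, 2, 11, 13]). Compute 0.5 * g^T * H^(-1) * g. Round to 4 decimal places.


Step 1: H is diagonal, so H^(-1) * g = [2.3721, 3.1009, 0.6261, 0.5768].
Step 2: g^T H^(-1) g = sum_i g_i^2 / H_ii
  = (7.1162)^2/3 + (6.2017)^2/2 + (6.8867)^2/11 + (7.499)^2/13
  = 16.8801 + 19.2305 + 4.3115 + 4.3258 = 44.7479
Step 3: Objective decrease = 0.5 * g^T H^(-1) g = 22.374


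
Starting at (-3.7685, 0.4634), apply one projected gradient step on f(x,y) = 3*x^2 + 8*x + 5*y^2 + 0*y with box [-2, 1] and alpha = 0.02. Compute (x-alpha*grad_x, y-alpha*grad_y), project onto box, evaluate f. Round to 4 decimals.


Step 1: Compute gradient at (-3.7685, 0.4634).
grad_x = 2*3*-3.7685 + 8 = -14.611
grad_y = 2*5*0.4634 + 0 = 4.634
Step 2: Gradient step.
x_raw = -3.7685 - 0.02*-14.611 = -3.4763
y_raw = 0.4634 - 0.02*4.634 = 0.3707
Step 3: Project onto [-2, 1].
x_proj = clip(-3.4763) = -2.0
y_proj = clip(0.3707) = 0.3707
Step 4: Evaluate f.
f(-2.0, 0.3707) = -3.3128


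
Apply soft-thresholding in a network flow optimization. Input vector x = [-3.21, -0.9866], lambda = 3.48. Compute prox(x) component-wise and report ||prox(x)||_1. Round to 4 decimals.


Soft-thresholding with lambda = 3.48:
prox(-3.21) = sign(-3.21)*max(|-3.21| - 3.48, 0) = 0.0
prox(-0.9866) = sign(-0.9866)*max(|-0.9866| - 3.48, 0) = 0.0
prox(x) = [0.0, 0.0]
||prox(x)||_1 = 0.0 + 0.0 = 0.0


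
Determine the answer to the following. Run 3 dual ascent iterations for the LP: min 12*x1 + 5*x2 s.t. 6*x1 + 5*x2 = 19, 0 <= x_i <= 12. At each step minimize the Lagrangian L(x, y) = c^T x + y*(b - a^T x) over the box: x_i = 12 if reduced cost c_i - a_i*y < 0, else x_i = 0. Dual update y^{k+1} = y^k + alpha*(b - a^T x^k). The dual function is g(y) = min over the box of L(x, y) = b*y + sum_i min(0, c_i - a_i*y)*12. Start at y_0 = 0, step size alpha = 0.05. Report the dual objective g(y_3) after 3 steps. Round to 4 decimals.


Dual ascent for LP: min 12*x1 + 5*x2, 6*x1 + 5*x2 = 19, 0 <= x_i <= 12
Step 1: y^k = 0.0, reduced costs: (12.0, 5.0)
  x^k = (0.0, 0.0), subgradient = b - a^T x = 19.0
  y^{k+1} = 0.0 + 0.05*19.0 = 0.95
Step 2: y^k = 0.95, reduced costs: (6.3, 0.25)
  x^k = (0.0, 0.0), subgradient = b - a^T x = 19.0
  y^{k+1} = 0.95 + 0.05*19.0 = 1.9
Step 3: y^k = 1.9, reduced costs: (0.6, -4.5)
  x^k = (0.0, 12.0), subgradient = b - a^T x = -41.0
  y^{k+1} = 1.9 + 0.05*-41.0 = -0.15
Dual objective at y_3 = -0.15: reduced costs (12.9, 5.75), box minimizer x = (0.0, 0.0)
g(y_3) = b*y + (c1 - a1*y)*x1 + (c2 - a2*y)*x2 = 19*(-0.15) + 12.9*0.0 + 5.75*0.0 = -2.85 + 0.0 + 0.0 = -2.85


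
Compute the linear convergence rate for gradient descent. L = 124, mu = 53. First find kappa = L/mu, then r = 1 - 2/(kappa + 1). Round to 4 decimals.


Step 1: Compute the condition number.
kappa = L/mu = 124/53 = 2.3396
Step 2: Compute the convergence rate.
r = 1 - 2/(kappa + 1) = 1 - 2*mu/(L + mu) = (L - mu)/(L + mu) = 71/177 = 0.4011


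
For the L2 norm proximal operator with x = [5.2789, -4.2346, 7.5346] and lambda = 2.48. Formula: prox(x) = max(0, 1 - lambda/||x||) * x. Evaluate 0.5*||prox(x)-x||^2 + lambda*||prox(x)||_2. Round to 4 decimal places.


Step 1: Compute ||x||.
||x|| = 10.1276
Step 2: Compute scaling factor.
scale = max(0, 1 - 2.48/10.1276) = 0.7551
Step 3: prox(x) = [3.9862, -3.1977, 5.6896]
||prox(x)|| = 7.6476
Step 4: Proximal objective.
0.5*||prox-x||^2 = 3.0752
lambda*||prox|| = 18.966
Total = 22.0413


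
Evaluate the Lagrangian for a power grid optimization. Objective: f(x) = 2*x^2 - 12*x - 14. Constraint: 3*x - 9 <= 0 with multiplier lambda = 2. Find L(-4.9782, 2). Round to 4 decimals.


Step 1: Evaluate f(x).
f(-4.9782) = 2*(-4.9782)^2 - 12*(-4.9782) - 14 = 95.3034
Step 2: Evaluate g(x).
g(-4.9782) = 3*-4.9782 - 9 = -23.9346
Step 3: Compute Lagrangian.
L = 95.3034 + 2*-23.9346 = 47.4342


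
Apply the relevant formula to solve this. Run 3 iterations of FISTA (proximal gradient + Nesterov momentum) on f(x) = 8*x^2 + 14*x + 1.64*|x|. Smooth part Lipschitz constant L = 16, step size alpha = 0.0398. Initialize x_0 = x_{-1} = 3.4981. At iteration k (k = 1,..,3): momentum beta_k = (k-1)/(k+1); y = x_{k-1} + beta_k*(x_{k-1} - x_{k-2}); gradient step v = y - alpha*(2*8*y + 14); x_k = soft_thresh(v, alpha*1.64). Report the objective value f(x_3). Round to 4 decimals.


FISTA on f(x) = 8*x^2 + 14*x + 1.64*|x|
L = 16, alpha = 0.0398
Iteration 1: beta = 0.0, y = 3.4981 + 0.0*(3.4981 - 3.4981) = 3.4981
  grad(y) = 69.9696, v = y - alpha*grad = 0.7133
  prox(v) = soft_thresh(0.7133, 0.0653) = 0.648
Iteration 2: beta = 0.3333, y = 0.648 + 0.3333*(0.648 - 3.4981) = -0.302
  grad(y) = 9.1683, v = y - alpha*grad = -0.6669
  prox(v) = soft_thresh(-0.6669, 0.0653) = -0.6016
Iteration 3: beta = 0.5, y = -0.6016 + 0.5*(-0.6016 - 0.648) = -1.2264
  grad(y) = -5.6229, v = y - alpha*grad = -1.0026
  prox(v) = soft_thresh(-1.0026, 0.0653) = -0.9374
f(x_3) = 8*(-0.9374)^2 + 14*(-0.9374) + 1.64*|-0.9374| = -4.5566


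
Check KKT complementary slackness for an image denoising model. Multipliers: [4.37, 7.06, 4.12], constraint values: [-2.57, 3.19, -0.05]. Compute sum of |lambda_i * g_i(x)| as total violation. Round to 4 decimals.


KKT complementary slackness check:
lambda_1 * g_1 = 4.37 * -2.57 = -11.2309
lambda_2 * g_2 = 7.06 * 3.19 = 22.5214
lambda_3 * g_3 = 4.12 * -0.05 = -0.206
Total violation = 11.2309 + 22.5214 + 0.206 = 33.9583


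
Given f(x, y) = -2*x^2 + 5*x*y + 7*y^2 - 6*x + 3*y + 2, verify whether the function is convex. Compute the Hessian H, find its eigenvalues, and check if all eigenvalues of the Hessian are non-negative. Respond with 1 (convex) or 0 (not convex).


The Hessian of f(x,y) = -2*x^2 + 5*x*y + 7*y^2 - 6*x + 3*y + 2 is:
H = [[-4, 5], [5, 14]]
Trace = -4 + 14 = 10
Determinant = -4*14 - (5)^2 = -81
Discriminant = (10)^2 - 4*-81 = 424.0
Eigenvalues: lambda_1 = -5.2956, lambda_2 = 15.2956
The function is not convex.

0


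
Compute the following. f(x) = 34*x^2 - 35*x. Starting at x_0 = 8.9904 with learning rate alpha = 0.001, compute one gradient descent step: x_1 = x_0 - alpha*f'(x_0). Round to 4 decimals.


We compute the gradient at x_0 and apply the update.
f'(x) = 68*x - 35
f'(8.9904) = 68*8.9904 - 35 = 576.3472
x_1 = 8.9904 - 0.001*576.3472 = 8.4141


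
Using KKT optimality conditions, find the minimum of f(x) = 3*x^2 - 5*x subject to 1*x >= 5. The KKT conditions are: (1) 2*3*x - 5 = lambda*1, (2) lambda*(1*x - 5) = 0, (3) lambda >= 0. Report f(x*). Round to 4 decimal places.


Step 1: Try lambda = 0 (constraint inactive).
x_unc = 5/(2*3) = 0.8333
Check: 1*0.8333 = 0.8333 < 5 -- violated!
Step 2: Constraint must be active: 1*x = 5
x* = 5/1 = 5.0
lambda = (2*3*5.0 - 5)/1 = 25.0
Step 3: Compute optimal value.
f(x*) = 3*5.0^2 - 5*5.0 = 50.0


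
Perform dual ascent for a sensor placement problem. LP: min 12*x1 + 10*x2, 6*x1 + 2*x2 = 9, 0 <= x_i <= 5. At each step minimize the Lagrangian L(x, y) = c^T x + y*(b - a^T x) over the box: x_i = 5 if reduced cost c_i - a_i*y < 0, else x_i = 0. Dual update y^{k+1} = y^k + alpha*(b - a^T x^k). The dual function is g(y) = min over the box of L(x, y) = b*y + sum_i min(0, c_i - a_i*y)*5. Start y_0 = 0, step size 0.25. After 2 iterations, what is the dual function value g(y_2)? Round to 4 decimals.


Dual ascent for LP: min 12*x1 + 10*x2, 6*x1 + 2*x2 = 9, 0 <= x_i <= 5
Step 1: y^k = 0.0, reduced costs: (12.0, 10.0)
  x^k = (0.0, 0.0), subgradient = b - a^T x = 9.0
  y^{k+1} = 0.0 + 0.25*9.0 = 2.25
Step 2: y^k = 2.25, reduced costs: (-1.5, 5.5)
  x^k = (5.0, 0.0), subgradient = b - a^T x = -21.0
  y^{k+1} = 2.25 + 0.25*-21.0 = -3.0
Dual objective at y_2 = -3.0: reduced costs (30.0, 16.0), box minimizer x = (0.0, 0.0)
g(y_2) = b*y + (c1 - a1*y)*x1 + (c2 - a2*y)*x2 = 9*(-3.0) + 30.0*0.0 + 16.0*0.0 = -27.0 + 0.0 + 0.0 = -27.0


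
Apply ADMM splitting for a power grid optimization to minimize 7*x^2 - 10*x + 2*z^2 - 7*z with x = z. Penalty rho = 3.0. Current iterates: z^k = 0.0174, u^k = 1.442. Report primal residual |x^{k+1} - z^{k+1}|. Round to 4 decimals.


ADMM iteration with rho = 3.0, z^k = 0.0174, u^k = 1.442
Step 1: x-update.
Minimize 7*x^2 - 10*x + (3.0/2)*(x - 0.0174 + 1.442)^2
FOC: (2*7 + 3.0)*x = 10 + 3.0*(0.0174 - 1.442)
x^{k+1} = 0.3368
Step 2: z-update.
Minimize 2*z^2 - 7*z + (3.0/2)*(0.3368 - z + 1.442)^2
FOC: (2*2 + 3.0)*z = 7 + 3.0*(0.3368 + 1.442)
z^{k+1} = 1.7624
Step 3: u-update.
u^{k+1} = 1.442 + 0.3368 - 1.7624 = 0.0165
Step 4: Primal residual = |0.3368 - 1.7624| = 1.4255


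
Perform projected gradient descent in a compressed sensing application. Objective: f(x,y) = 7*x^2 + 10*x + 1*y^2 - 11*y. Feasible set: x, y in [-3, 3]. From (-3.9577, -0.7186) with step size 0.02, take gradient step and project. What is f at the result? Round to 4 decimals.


Step 1: Compute gradient at (-3.9577, -0.7186).
grad_x = 2*7*-3.9577 + 10 = -45.4078
grad_y = 2*1*-0.7186 - 11 = -12.4372
Step 2: Gradient step.
x_raw = -3.9577 - 0.02*-45.4078 = -3.0495
y_raw = -0.7186 - 0.02*-12.4372 = -0.4699
Step 3: Project onto [-3, 3].
x_proj = clip(-3.0495) = -3.0
y_proj = clip(-0.4699) = -0.4699
Step 4: Evaluate f.
f(-3.0, -0.4699) = 38.3892


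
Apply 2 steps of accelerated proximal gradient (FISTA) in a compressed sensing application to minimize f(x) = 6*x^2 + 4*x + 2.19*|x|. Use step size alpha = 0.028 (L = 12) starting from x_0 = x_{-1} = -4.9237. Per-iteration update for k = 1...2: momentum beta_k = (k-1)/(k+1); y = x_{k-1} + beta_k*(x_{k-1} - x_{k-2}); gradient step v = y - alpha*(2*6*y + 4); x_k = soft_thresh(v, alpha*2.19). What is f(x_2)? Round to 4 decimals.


FISTA on f(x) = 6*x^2 + 4*x + 2.19*|x|
L = 12, alpha = 0.028
Iteration 1: beta = 0.0, y = -4.9237 + 0.0*(-4.9237 + 4.9237) = -4.9237
  grad(y) = -55.0844, v = y - alpha*grad = -3.3813
  prox(v) = soft_thresh(-3.3813, 0.0613) = -3.32
Iteration 2: beta = 0.3333, y = -3.32 + 0.3333*(-3.32 + 4.9237) = -2.7855
  grad(y) = -29.4255, v = y - alpha*grad = -1.9615
  prox(v) = soft_thresh(-1.9615, 0.0613) = -1.9002
f(x_2) = 6*(-1.9002)^2 + 4*(-1.9002) + 2.19*|-1.9002| = 18.2257


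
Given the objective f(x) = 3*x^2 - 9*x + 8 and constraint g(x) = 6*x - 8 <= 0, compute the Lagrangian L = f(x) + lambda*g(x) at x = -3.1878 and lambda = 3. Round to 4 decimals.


Step 1: Evaluate f(x).
f(-3.1878) = 3*(-3.1878)^2 - 9*(-3.1878) + 8 = 67.1764
Step 2: Evaluate g(x).
g(-3.1878) = 6*-3.1878 - 8 = -27.1268
Step 3: Compute Lagrangian.
L = 67.1764 + 3*-27.1268 = -14.204


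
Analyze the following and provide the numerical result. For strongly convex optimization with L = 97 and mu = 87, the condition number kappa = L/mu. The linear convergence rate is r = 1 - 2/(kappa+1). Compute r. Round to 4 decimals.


Step 1: Compute the condition number.
kappa = L/mu = 97/87 = 1.1149
Step 2: Compute the convergence rate.
r = 1 - 2/(kappa + 1) = 1 - 2*mu/(L + mu) = (L - mu)/(L + mu) = 10/184 = 0.0543


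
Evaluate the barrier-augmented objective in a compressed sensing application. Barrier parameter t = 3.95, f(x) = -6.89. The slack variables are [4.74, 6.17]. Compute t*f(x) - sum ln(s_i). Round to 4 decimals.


Step 1: Compute log-barrier.
ln values: [1.556, 1.8197]
phi = -(1.556 + 1.8197) = -3.3757
Step 2: Compute augmented objective.
t*f(x) = 3.95*-6.89 = -27.2155
Total = -27.2155 - 3.3757 = -30.5912


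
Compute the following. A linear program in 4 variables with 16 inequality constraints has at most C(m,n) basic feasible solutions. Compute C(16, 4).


Each vertex corresponds to some choice of n active constraints out of m, so the number of vertices is at most C(m, n) = m! / (n!(m-n)!).
m = 16, n = 4
Numerator: 16 * 15 * 14 * 13
Denominator: 4! = 24
C(16, 4) = 1820


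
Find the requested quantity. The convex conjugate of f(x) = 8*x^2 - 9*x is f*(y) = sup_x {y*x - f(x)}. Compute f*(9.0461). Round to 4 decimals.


f*(y) = sup_x {y*x - a*x^2 - b*x} = sup_x {(y-b)*x - a*x^2}
FOC: (y - b) - 2a*x = 0 => x* = (y - b)/(2a)
x* = (9.0461 + 9)/(2*8) = 1.1279
f*(9.0461) = (y-b)^2/(4a) = (9.0461 + 9)^2/(4*8)
= 325.6617/32 = 10.1769


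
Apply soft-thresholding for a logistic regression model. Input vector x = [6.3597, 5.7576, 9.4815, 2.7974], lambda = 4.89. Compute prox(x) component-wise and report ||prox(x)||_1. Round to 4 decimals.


Soft-thresholding with lambda = 4.89:
prox(6.3597) = sign(6.3597)*max(|6.3597| - 4.89, 0) = 1.4697
prox(5.7576) = sign(5.7576)*max(|5.7576| - 4.89, 0) = 0.8676
prox(9.4815) = sign(9.4815)*max(|9.4815| - 4.89, 0) = 4.5915
prox(2.7974) = sign(2.7974)*max(|2.7974| - 4.89, 0) = 0.0
prox(x) = [1.4697, 0.8676, 4.5915, 0.0]
||prox(x)||_1 = 1.4697 + 0.8676 + 4.5915 + 0.0 = 6.9288


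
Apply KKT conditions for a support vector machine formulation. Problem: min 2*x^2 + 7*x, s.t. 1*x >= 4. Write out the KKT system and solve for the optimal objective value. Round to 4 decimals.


Step 1: Try lambda = 0 (constraint inactive).
x_unc = -7/(2*2) = -1.75
Check: 1*-1.75 = -1.75 < 4 -- violated!
Step 2: Constraint must be active: 1*x = 4
x* = 4/1 = 4.0
lambda = (2*2*4.0 + 7)/1 = 23.0
Step 3: Compute optimal value.
f(x*) = 2*4.0^2 + 7*4.0 = 60.0


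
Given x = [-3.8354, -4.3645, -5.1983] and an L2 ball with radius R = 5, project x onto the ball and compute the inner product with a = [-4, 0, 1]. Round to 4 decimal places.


Step 1: Compute ||x|| (intermediates to 6 decimals).
||x|| = sqrt((-3.8354)^2 + (-4.3645)^2 + (-5.1983)^2) = 7.796248
Step 2: Project.
Since ||x|| > R, scale = R/||x|| = 5/7.796248 = 0.641334, proj(x) = scale * x
proj(x) = [-2.459772, -2.799102, -3.333847]
Step 3: Dot product.
a^T * proj(x) = -4*(-2.459772) + 0*(-2.799102) + 1*(-3.333847) = 6.5052


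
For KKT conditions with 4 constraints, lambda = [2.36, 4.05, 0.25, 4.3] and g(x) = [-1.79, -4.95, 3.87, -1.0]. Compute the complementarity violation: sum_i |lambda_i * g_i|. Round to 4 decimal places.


KKT complementary slackness check:
lambda_1 * g_1 = 2.36 * -1.79 = -4.2244
lambda_2 * g_2 = 4.05 * -4.95 = -20.0475
lambda_3 * g_3 = 0.25 * 3.87 = 0.9675
lambda_4 * g_4 = 4.3 * -1.0 = -4.3
Total violation = 4.2244 + 20.0475 + 0.9675 + 4.3 = 29.5394


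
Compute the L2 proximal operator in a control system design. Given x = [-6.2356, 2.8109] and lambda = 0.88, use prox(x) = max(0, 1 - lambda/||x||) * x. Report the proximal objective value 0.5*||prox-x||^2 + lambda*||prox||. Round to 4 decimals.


Step 1: Compute ||x||.
||x|| = 6.8399
Step 2: Compute scaling factor.
scale = max(0, 1 - 0.88/6.8399) = 0.8713
Step 3: prox(x) = [-5.4333, 2.4493]
||prox(x)|| = 5.9599
Step 4: Proximal objective.
0.5*||prox-x||^2 = 0.3872
lambda*||prox|| = 5.2447
Total = 5.6319


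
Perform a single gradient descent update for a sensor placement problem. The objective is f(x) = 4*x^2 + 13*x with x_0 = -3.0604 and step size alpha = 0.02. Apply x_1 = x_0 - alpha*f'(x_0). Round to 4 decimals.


We compute the gradient at x_0 and apply the update.
f'(x) = 8*x + 13
f'(-3.0604) = 8*-3.0604 + 13 = -11.4832
x_1 = -3.0604 - 0.02*-11.4832 = -2.8307


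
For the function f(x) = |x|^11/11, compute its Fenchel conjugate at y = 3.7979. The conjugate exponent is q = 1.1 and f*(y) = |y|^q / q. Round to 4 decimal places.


The conjugate exponent q satisfies 1/p + 1/q = 1.
p = 11, so q = 11/(11 - 1) = 1.1
|y|^q = 3.7979^1.1 = 4.3401
f*(3.7979) = 4.3401 / 1.1 = 3.9455


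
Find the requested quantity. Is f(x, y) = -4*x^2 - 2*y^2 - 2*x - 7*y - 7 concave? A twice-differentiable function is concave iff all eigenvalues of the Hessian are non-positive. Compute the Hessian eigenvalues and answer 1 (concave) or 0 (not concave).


The Hessian of f(x,y) = -4*x^2 - 2*y^2 - 2*x - 7*y - 7 is:
H = [[-8, 0], [0, -4]]
Trace = -8 - 4 = -12
Determinant = -8*-4 - (0)^2 = 32
Discriminant = (-12)^2 - 4*32 = 16.0
Eigenvalues: lambda_1 = -8.0, lambda_2 = -4.0
The function is concave.

1


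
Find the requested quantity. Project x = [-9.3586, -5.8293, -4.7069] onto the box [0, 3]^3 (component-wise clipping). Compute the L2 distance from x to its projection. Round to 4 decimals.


Project each component onto [0, 3].
clip(-9.3586) = 0.0, clip(-5.8293) = 0.0, clip(-4.7069) = 0.0
Projection = [0.0, 0.0, 0.0]
Squared diffs: [87.5834, 33.9807, 22.1549]
Distance = sqrt(143.719) = 11.9883


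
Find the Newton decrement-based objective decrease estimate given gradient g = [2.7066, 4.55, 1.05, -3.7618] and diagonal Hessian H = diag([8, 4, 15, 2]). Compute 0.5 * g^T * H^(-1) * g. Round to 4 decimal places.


Step 1: H is diagonal, so H^(-1) * g = [0.3383, 1.1375, 0.07, -1.8809].
Step 2: g^T H^(-1) g = sum_i g_i^2 / H_ii
  = (2.7066)^2/8 + (4.55)^2/4 + (1.05)^2/15 + (-3.7618)^2/2
  = 0.9157 + 5.1756 + 0.0735 + 7.0756 = 13.2404
Step 3: Objective decrease = 0.5 * g^T H^(-1) g = 6.6202


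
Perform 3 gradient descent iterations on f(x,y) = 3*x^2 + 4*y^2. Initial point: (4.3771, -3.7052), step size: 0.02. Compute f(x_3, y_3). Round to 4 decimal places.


Gradient descent on f(x,y) = 3*x^2 + 4*y^2.
Starting point: (4.3771, -3.7052), alpha = 0.02
Step 1: grad_x = 2*3*4.3771 = 26.2626, grad_y = 2*4*-3.7052 = -29.6416
  x_1 = 4.3771 - 0.02*26.2626 = 3.8518
  y_1 = -3.7052 - 0.02*-29.6416 = -3.1124
Step 2: grad_x = 2*3*3.8518 = 23.1111, grad_y = 2*4*-3.1124 = -24.8989
  x_2 = 3.8518 - 0.02*23.1111 = 3.3896
  y_2 = -3.1124 - 0.02*-24.8989 = -2.6144
Step 3: grad_x = 2*3*3.3896 = 20.3378, grad_y = 2*4*-2.6144 = -20.9151
  x_3 = 3.3896 - 0.02*20.3378 = 2.9829
  y_3 = -2.6144 - 0.02*-20.9151 = -2.1961
f(2.9829, -2.1961) = 3*2.9829^2 + 4*(-2.1961)^2 = 45.9837


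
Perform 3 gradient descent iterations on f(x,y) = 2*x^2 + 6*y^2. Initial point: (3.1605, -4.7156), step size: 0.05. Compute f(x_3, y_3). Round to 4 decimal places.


Gradient descent on f(x,y) = 2*x^2 + 6*y^2.
Starting point: (3.1605, -4.7156), alpha = 0.05
Step 1: grad_x = 2*2*3.1605 = 12.642, grad_y = 2*6*-4.7156 = -56.5872
  x_1 = 3.1605 - 0.05*12.642 = 2.5284
  y_1 = -4.7156 - 0.05*-56.5872 = -1.8862
Step 2: grad_x = 2*2*2.5284 = 10.1136, grad_y = 2*6*-1.8862 = -22.6349
  x_2 = 2.5284 - 0.05*10.1136 = 2.0227
  y_2 = -1.8862 - 0.05*-22.6349 = -0.7545
Step 3: grad_x = 2*2*2.0227 = 8.0909, grad_y = 2*6*-0.7545 = -9.054
  x_3 = 2.0227 - 0.05*8.0909 = 1.6182
  y_3 = -0.7545 - 0.05*-9.054 = -0.3018
f(1.6182, -0.3018) = 2*1.6182^2 + 6*(-0.3018)^2 = 5.7835


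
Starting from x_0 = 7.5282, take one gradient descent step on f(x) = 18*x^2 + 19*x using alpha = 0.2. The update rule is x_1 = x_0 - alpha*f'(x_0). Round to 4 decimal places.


We compute the gradient at x_0 and apply the update.
f'(x) = 36*x + 19
f'(7.5282) = 36*7.5282 + 19 = 290.0152
x_1 = 7.5282 - 0.2*290.0152 = -50.4748


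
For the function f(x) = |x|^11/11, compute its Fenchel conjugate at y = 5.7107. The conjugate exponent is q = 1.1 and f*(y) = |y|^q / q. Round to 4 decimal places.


The conjugate exponent q satisfies 1/p + 1/q = 1.
p = 11, so q = 11/(11 - 1) = 1.1
|y|^q = 5.7107^1.1 = 6.7976
f*(5.7107) = 6.7976 / 1.1 = 6.1797
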